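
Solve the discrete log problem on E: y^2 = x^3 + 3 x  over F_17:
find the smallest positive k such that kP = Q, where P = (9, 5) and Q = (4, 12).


Enumerate multiples of P until we hit Q = (4, 12):
  1P = (9, 5)
  2P = (1, 15)
  3P = (16, 8)
  4P = (13, 3)
  5P = (8, 3)
  6P = (4, 5)
  7P = (4, 12)
Match found at i = 7.

k = 7


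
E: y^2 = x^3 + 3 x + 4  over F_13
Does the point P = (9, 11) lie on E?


Check whether y^2 = x^3 + 3 x + 4 (mod 13) for (x, y) = (9, 11).
LHS: y^2 = 11^2 mod 13 = 4
RHS: x^3 + 3 x + 4 = 9^3 + 3*9 + 4 mod 13 = 6
LHS != RHS

No, not on the curve


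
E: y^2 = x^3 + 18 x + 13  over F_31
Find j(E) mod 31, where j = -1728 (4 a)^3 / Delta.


Delta = -16(4 a^3 + 27 b^2) mod 31 = 20
-1728 * (4 a)^3 = -1728 * (4*18)^3 mod 31 = 2
j = 2 * 20^(-1) mod 31 = 28

j = 28 (mod 31)


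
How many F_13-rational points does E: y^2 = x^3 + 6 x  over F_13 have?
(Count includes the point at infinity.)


For each x in F_13, count y with y^2 = x^3 + 6 x + 0 mod 13:
  x = 0: RHS = 0, y in [0]  -> 1 point(s)
  x = 4: RHS = 10, y in [6, 7]  -> 2 point(s)
  x = 5: RHS = 12, y in [5, 8]  -> 2 point(s)
  x = 8: RHS = 1, y in [1, 12]  -> 2 point(s)
  x = 9: RHS = 3, y in [4, 9]  -> 2 point(s)
Affine points: 9. Add the point at infinity: total = 10.

#E(F_13) = 10


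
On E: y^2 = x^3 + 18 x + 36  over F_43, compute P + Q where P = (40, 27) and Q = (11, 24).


P != Q, so use the chord formula.
s = (y2 - y1) / (x2 - x1) = (40) / (14) mod 43 = 9
x3 = s^2 - x1 - x2 mod 43 = 9^2 - 40 - 11 = 30
y3 = s (x1 - x3) - y1 mod 43 = 9 * (40 - 30) - 27 = 20

P + Q = (30, 20)


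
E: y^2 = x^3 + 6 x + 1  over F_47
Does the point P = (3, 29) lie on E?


Check whether y^2 = x^3 + 6 x + 1 (mod 47) for (x, y) = (3, 29).
LHS: y^2 = 29^2 mod 47 = 42
RHS: x^3 + 6 x + 1 = 3^3 + 6*3 + 1 mod 47 = 46
LHS != RHS

No, not on the curve


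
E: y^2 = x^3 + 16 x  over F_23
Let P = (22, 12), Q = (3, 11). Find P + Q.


P != Q, so use the chord formula.
s = (y2 - y1) / (x2 - x1) = (22) / (4) mod 23 = 17
x3 = s^2 - x1 - x2 mod 23 = 17^2 - 22 - 3 = 11
y3 = s (x1 - x3) - y1 mod 23 = 17 * (22 - 11) - 12 = 14

P + Q = (11, 14)


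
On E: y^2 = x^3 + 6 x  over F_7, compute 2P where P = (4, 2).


Doubling: s = (3 x1^2 + a) / (2 y1)
s = (3*4^2 + 6) / (2*2) mod 7 = 3
x3 = s^2 - 2 x1 mod 7 = 3^2 - 2*4 = 1
y3 = s (x1 - x3) - y1 mod 7 = 3 * (4 - 1) - 2 = 0

2P = (1, 0)


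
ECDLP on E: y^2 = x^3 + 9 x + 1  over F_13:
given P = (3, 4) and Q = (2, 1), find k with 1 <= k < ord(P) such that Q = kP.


Enumerate multiples of P until we hit Q = (2, 1):
  1P = (3, 4)
  2P = (11, 12)
  3P = (0, 12)
  4P = (7, 11)
  5P = (2, 1)
Match found at i = 5.

k = 5


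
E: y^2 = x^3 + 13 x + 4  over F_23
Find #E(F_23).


For each x in F_23, count y with y^2 = x^3 + 13 x + 4 mod 23:
  x = 0: RHS = 4, y in [2, 21]  -> 2 point(s)
  x = 1: RHS = 18, y in [8, 15]  -> 2 point(s)
  x = 3: RHS = 1, y in [1, 22]  -> 2 point(s)
  x = 7: RHS = 1, y in [1, 22]  -> 2 point(s)
  x = 11: RHS = 6, y in [11, 12]  -> 2 point(s)
  x = 12: RHS = 2, y in [5, 18]  -> 2 point(s)
  x = 13: RHS = 1, y in [1, 22]  -> 2 point(s)
  x = 14: RHS = 9, y in [3, 20]  -> 2 point(s)
  x = 15: RHS = 9, y in [3, 20]  -> 2 point(s)
  x = 17: RHS = 9, y in [3, 20]  -> 2 point(s)
  x = 19: RHS = 3, y in [7, 16]  -> 2 point(s)
  x = 21: RHS = 16, y in [4, 19]  -> 2 point(s)
  x = 22: RHS = 13, y in [6, 17]  -> 2 point(s)
Affine points: 26. Add the point at infinity: total = 27.

#E(F_23) = 27


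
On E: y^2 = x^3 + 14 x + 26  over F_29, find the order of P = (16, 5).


Compute successive multiples of P until we hit O:
  1P = (16, 5)
  2P = (6, 23)
  3P = (23, 25)
  4P = (10, 8)
  5P = (25, 14)
  6P = (18, 22)
  7P = (2, 27)
  8P = (4, 1)
  ... (continuing to 21P)
  21P = O

ord(P) = 21


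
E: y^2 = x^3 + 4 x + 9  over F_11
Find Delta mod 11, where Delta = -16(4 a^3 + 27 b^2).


4 a^3 + 27 b^2 = 4*4^3 + 27*9^2 = 256 + 2187 = 2443
Delta = -16 * (2443) = -39088
Delta mod 11 = 6

Delta = 6 (mod 11)


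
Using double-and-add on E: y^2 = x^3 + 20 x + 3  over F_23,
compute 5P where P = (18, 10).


k = 5 = 101_2 (binary, LSB first: 101)
Double-and-add from P = (18, 10):
  bit 0 = 1: acc = O + (18, 10) = (18, 10)
  bit 1 = 0: acc unchanged = (18, 10)
  bit 2 = 1: acc = (18, 10) + (4, 20) = (17, 9)

5P = (17, 9)


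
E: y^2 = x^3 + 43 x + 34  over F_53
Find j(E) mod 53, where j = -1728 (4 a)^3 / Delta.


Delta = -16(4 a^3 + 27 b^2) mod 53 = 3
-1728 * (4 a)^3 = -1728 * (4*43)^3 mod 53 = 27
j = 27 * 3^(-1) mod 53 = 9

j = 9 (mod 53)


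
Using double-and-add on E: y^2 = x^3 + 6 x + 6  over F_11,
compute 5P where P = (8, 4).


k = 5 = 101_2 (binary, LSB first: 101)
Double-and-add from P = (8, 4):
  bit 0 = 1: acc = O + (8, 4) = (8, 4)
  bit 1 = 0: acc unchanged = (8, 4)
  bit 2 = 1: acc = (8, 4) + (2, 2) = (6, 4)

5P = (6, 4)


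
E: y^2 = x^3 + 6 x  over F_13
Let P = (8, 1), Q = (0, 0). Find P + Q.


P != Q, so use the chord formula.
s = (y2 - y1) / (x2 - x1) = (12) / (5) mod 13 = 5
x3 = s^2 - x1 - x2 mod 13 = 5^2 - 8 - 0 = 4
y3 = s (x1 - x3) - y1 mod 13 = 5 * (8 - 4) - 1 = 6

P + Q = (4, 6)


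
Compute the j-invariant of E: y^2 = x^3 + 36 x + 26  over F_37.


Delta = -16(4 a^3 + 27 b^2) mod 37 = 36
-1728 * (4 a)^3 = -1728 * (4*36)^3 mod 37 = 36
j = 36 * 36^(-1) mod 37 = 1

j = 1 (mod 37)


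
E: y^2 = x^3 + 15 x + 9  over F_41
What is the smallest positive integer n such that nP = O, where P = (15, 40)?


Compute successive multiples of P until we hit O:
  1P = (15, 40)
  2P = (13, 8)
  3P = (23, 37)
  4P = (23, 4)
  5P = (13, 33)
  6P = (15, 1)
  7P = O

ord(P) = 7


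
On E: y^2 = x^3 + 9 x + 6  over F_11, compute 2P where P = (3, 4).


Doubling: s = (3 x1^2 + a) / (2 y1)
s = (3*3^2 + 9) / (2*4) mod 11 = 10
x3 = s^2 - 2 x1 mod 11 = 10^2 - 2*3 = 6
y3 = s (x1 - x3) - y1 mod 11 = 10 * (3 - 6) - 4 = 10

2P = (6, 10)


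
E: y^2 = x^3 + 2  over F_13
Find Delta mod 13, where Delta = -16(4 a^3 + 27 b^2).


4 a^3 + 27 b^2 = 4*0^3 + 27*2^2 = 0 + 108 = 108
Delta = -16 * (108) = -1728
Delta mod 13 = 1

Delta = 1 (mod 13)


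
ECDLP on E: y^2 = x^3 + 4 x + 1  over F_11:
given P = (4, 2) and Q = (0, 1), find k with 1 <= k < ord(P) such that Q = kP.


Enumerate multiples of P until we hit Q = (0, 1):
  1P = (4, 2)
  2P = (7, 3)
  3P = (5, 5)
  4P = (0, 10)
  5P = (0, 1)
Match found at i = 5.

k = 5


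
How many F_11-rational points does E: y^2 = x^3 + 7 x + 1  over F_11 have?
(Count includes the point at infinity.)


For each x in F_11, count y with y^2 = x^3 + 7 x + 1 mod 11:
  x = 0: RHS = 1, y in [1, 10]  -> 2 point(s)
  x = 1: RHS = 9, y in [3, 8]  -> 2 point(s)
  x = 2: RHS = 1, y in [1, 10]  -> 2 point(s)
  x = 3: RHS = 5, y in [4, 7]  -> 2 point(s)
  x = 4: RHS = 5, y in [4, 7]  -> 2 point(s)
  x = 9: RHS = 1, y in [1, 10]  -> 2 point(s)
  x = 10: RHS = 4, y in [2, 9]  -> 2 point(s)
Affine points: 14. Add the point at infinity: total = 15.

#E(F_11) = 15


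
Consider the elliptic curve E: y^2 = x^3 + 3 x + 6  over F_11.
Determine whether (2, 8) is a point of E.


Check whether y^2 = x^3 + 3 x + 6 (mod 11) for (x, y) = (2, 8).
LHS: y^2 = 8^2 mod 11 = 9
RHS: x^3 + 3 x + 6 = 2^3 + 3*2 + 6 mod 11 = 9
LHS = RHS

Yes, on the curve


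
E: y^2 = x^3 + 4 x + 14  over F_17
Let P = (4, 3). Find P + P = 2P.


Doubling: s = (3 x1^2 + a) / (2 y1)
s = (3*4^2 + 4) / (2*3) mod 17 = 3
x3 = s^2 - 2 x1 mod 17 = 3^2 - 2*4 = 1
y3 = s (x1 - x3) - y1 mod 17 = 3 * (4 - 1) - 3 = 6

2P = (1, 6)


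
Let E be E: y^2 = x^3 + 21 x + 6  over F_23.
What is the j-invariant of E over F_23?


Delta = -16(4 a^3 + 27 b^2) mod 23 = 2
-1728 * (4 a)^3 = -1728 * (4*21)^3 mod 23 = 18
j = 18 * 2^(-1) mod 23 = 9

j = 9 (mod 23)


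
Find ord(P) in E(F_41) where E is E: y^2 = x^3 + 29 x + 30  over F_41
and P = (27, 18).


Compute successive multiples of P until we hit O:
  1P = (27, 18)
  2P = (38, 11)
  3P = (13, 29)
  4P = (24, 6)
  5P = (6, 25)
  6P = (40, 0)
  7P = (6, 16)
  8P = (24, 35)
  ... (continuing to 12P)
  12P = O

ord(P) = 12


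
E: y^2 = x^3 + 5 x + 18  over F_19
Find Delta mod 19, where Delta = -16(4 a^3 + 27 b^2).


4 a^3 + 27 b^2 = 4*5^3 + 27*18^2 = 500 + 8748 = 9248
Delta = -16 * (9248) = -147968
Delta mod 19 = 4

Delta = 4 (mod 19)


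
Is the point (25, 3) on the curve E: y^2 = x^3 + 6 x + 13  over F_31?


Check whether y^2 = x^3 + 6 x + 13 (mod 31) for (x, y) = (25, 3).
LHS: y^2 = 3^2 mod 31 = 9
RHS: x^3 + 6 x + 13 = 25^3 + 6*25 + 13 mod 31 = 9
LHS = RHS

Yes, on the curve


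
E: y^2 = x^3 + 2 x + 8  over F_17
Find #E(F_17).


For each x in F_17, count y with y^2 = x^3 + 2 x + 8 mod 17:
  x = 0: RHS = 8, y in [5, 12]  -> 2 point(s)
  x = 6: RHS = 15, y in [7, 10]  -> 2 point(s)
  x = 7: RHS = 8, y in [5, 12]  -> 2 point(s)
  x = 8: RHS = 9, y in [3, 14]  -> 2 point(s)
  x = 10: RHS = 8, y in [5, 12]  -> 2 point(s)
  x = 11: RHS = 1, y in [1, 16]  -> 2 point(s)
  x = 12: RHS = 9, y in [3, 14]  -> 2 point(s)
  x = 13: RHS = 4, y in [2, 15]  -> 2 point(s)
  x = 14: RHS = 9, y in [3, 14]  -> 2 point(s)
  x = 15: RHS = 13, y in [8, 9]  -> 2 point(s)
Affine points: 20. Add the point at infinity: total = 21.

#E(F_17) = 21


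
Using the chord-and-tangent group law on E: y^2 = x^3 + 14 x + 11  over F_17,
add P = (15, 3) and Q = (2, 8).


P != Q, so use the chord formula.
s = (y2 - y1) / (x2 - x1) = (5) / (4) mod 17 = 14
x3 = s^2 - x1 - x2 mod 17 = 14^2 - 15 - 2 = 9
y3 = s (x1 - x3) - y1 mod 17 = 14 * (15 - 9) - 3 = 13

P + Q = (9, 13)


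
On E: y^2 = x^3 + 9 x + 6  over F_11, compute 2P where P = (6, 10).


k = 2 = 10_2 (binary, LSB first: 01)
Double-and-add from P = (6, 10):
  bit 0 = 0: acc unchanged = O
  bit 1 = 1: acc = O + (3, 7) = (3, 7)

2P = (3, 7)


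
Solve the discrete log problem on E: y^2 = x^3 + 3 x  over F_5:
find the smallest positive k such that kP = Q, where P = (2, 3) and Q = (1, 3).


Enumerate multiples of P until we hit Q = (1, 3):
  1P = (2, 3)
  2P = (1, 2)
  3P = (3, 1)
  4P = (4, 1)
  5P = (0, 0)
  6P = (4, 4)
  7P = (3, 4)
  8P = (1, 3)
Match found at i = 8.

k = 8


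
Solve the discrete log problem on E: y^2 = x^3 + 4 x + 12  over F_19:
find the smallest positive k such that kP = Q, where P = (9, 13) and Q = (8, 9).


Enumerate multiples of P until we hit Q = (8, 9):
  1P = (9, 13)
  2P = (1, 6)
  3P = (16, 7)
  4P = (18, 11)
  5P = (8, 10)
  6P = (11, 0)
  7P = (8, 9)
Match found at i = 7.

k = 7


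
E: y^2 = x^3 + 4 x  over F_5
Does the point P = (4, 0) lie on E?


Check whether y^2 = x^3 + 4 x + 0 (mod 5) for (x, y) = (4, 0).
LHS: y^2 = 0^2 mod 5 = 0
RHS: x^3 + 4 x + 0 = 4^3 + 4*4 + 0 mod 5 = 0
LHS = RHS

Yes, on the curve


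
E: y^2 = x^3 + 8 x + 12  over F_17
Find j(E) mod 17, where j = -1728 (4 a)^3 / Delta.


Delta = -16(4 a^3 + 27 b^2) mod 17 = 3
-1728 * (4 a)^3 = -1728 * (4*8)^3 mod 17 = 3
j = 3 * 3^(-1) mod 17 = 1

j = 1 (mod 17)


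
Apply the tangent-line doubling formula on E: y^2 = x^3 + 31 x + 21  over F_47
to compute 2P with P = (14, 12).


Doubling: s = (3 x1^2 + a) / (2 y1)
s = (3*14^2 + 31) / (2*12) mod 47 = 16
x3 = s^2 - 2 x1 mod 47 = 16^2 - 2*14 = 40
y3 = s (x1 - x3) - y1 mod 47 = 16 * (14 - 40) - 12 = 42

2P = (40, 42)


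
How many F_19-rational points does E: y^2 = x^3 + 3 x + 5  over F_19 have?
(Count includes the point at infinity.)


For each x in F_19, count y with y^2 = x^3 + 3 x + 5 mod 19:
  x = 0: RHS = 5, y in [9, 10]  -> 2 point(s)
  x = 1: RHS = 9, y in [3, 16]  -> 2 point(s)
  x = 2: RHS = 0, y in [0]  -> 1 point(s)
  x = 4: RHS = 5, y in [9, 10]  -> 2 point(s)
  x = 6: RHS = 11, y in [7, 12]  -> 2 point(s)
  x = 8: RHS = 9, y in [3, 16]  -> 2 point(s)
  x = 9: RHS = 1, y in [1, 18]  -> 2 point(s)
  x = 10: RHS = 9, y in [3, 16]  -> 2 point(s)
  x = 11: RHS = 1, y in [1, 18]  -> 2 point(s)
  x = 14: RHS = 17, y in [6, 13]  -> 2 point(s)
  x = 15: RHS = 5, y in [9, 10]  -> 2 point(s)
  x = 16: RHS = 7, y in [8, 11]  -> 2 point(s)
  x = 18: RHS = 1, y in [1, 18]  -> 2 point(s)
Affine points: 25. Add the point at infinity: total = 26.

#E(F_19) = 26


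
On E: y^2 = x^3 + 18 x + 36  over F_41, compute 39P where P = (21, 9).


k = 39 = 100111_2 (binary, LSB first: 111001)
Double-and-add from P = (21, 9):
  bit 0 = 1: acc = O + (21, 9) = (21, 9)
  bit 1 = 1: acc = (21, 9) + (4, 7) = (18, 1)
  bit 2 = 1: acc = (18, 1) + (0, 6) = (27, 22)
  bit 3 = 0: acc unchanged = (27, 22)
  bit 4 = 0: acc unchanged = (27, 22)
  bit 5 = 1: acc = (27, 22) + (31, 2) = (8, 6)

39P = (8, 6)


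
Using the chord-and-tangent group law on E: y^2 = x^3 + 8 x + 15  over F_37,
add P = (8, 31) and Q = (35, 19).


P != Q, so use the chord formula.
s = (y2 - y1) / (x2 - x1) = (25) / (27) mod 37 = 16
x3 = s^2 - x1 - x2 mod 37 = 16^2 - 8 - 35 = 28
y3 = s (x1 - x3) - y1 mod 37 = 16 * (8 - 28) - 31 = 19

P + Q = (28, 19)


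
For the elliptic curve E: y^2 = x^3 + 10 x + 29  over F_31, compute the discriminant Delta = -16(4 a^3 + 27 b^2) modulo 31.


4 a^3 + 27 b^2 = 4*10^3 + 27*29^2 = 4000 + 22707 = 26707
Delta = -16 * (26707) = -427312
Delta mod 31 = 23

Delta = 23 (mod 31)


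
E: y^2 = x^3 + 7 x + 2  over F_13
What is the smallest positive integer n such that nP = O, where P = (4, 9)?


Compute successive multiples of P until we hit O:
  1P = (4, 9)
  2P = (9, 1)
  3P = (1, 7)
  4P = (7, 2)
  5P = (6, 0)
  6P = (7, 11)
  7P = (1, 6)
  8P = (9, 12)
  ... (continuing to 10P)
  10P = O

ord(P) = 10


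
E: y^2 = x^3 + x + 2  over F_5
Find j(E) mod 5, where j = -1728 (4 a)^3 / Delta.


Delta = -16(4 a^3 + 27 b^2) mod 5 = 3
-1728 * (4 a)^3 = -1728 * (4*1)^3 mod 5 = 3
j = 3 * 3^(-1) mod 5 = 1

j = 1 (mod 5)


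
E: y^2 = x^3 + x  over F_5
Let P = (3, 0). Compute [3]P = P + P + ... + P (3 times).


k = 3 = 11_2 (binary, LSB first: 11)
Double-and-add from P = (3, 0):
  bit 0 = 1: acc = O + (3, 0) = (3, 0)
  bit 1 = 1: acc = (3, 0) + O = (3, 0)

3P = (3, 0)


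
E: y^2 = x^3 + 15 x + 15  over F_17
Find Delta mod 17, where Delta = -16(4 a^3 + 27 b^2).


4 a^3 + 27 b^2 = 4*15^3 + 27*15^2 = 13500 + 6075 = 19575
Delta = -16 * (19575) = -313200
Delta mod 17 = 8

Delta = 8 (mod 17)


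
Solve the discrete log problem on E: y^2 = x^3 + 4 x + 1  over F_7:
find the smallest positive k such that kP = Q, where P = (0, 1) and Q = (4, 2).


Enumerate multiples of P until we hit Q = (4, 2):
  1P = (0, 1)
  2P = (4, 5)
  3P = (4, 2)
Match found at i = 3.

k = 3


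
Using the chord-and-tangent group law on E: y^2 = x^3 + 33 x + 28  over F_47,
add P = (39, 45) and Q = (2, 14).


P != Q, so use the chord formula.
s = (y2 - y1) / (x2 - x1) = (16) / (10) mod 47 = 11
x3 = s^2 - x1 - x2 mod 47 = 11^2 - 39 - 2 = 33
y3 = s (x1 - x3) - y1 mod 47 = 11 * (39 - 33) - 45 = 21

P + Q = (33, 21)


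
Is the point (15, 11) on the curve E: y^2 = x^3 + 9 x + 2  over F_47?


Check whether y^2 = x^3 + 9 x + 2 (mod 47) for (x, y) = (15, 11).
LHS: y^2 = 11^2 mod 47 = 27
RHS: x^3 + 9 x + 2 = 15^3 + 9*15 + 2 mod 47 = 34
LHS != RHS

No, not on the curve


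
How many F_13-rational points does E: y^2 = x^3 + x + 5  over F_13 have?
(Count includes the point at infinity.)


For each x in F_13, count y with y^2 = x^3 + 1 x + 5 mod 13:
  x = 3: RHS = 9, y in [3, 10]  -> 2 point(s)
  x = 7: RHS = 4, y in [2, 11]  -> 2 point(s)
  x = 10: RHS = 1, y in [1, 12]  -> 2 point(s)
  x = 12: RHS = 3, y in [4, 9]  -> 2 point(s)
Affine points: 8. Add the point at infinity: total = 9.

#E(F_13) = 9


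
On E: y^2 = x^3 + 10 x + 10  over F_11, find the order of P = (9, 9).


Compute successive multiples of P until we hit O:
  1P = (9, 9)
  2P = (4, 2)
  3P = (7, 7)
  4P = (7, 4)
  5P = (4, 9)
  6P = (9, 2)
  7P = O

ord(P) = 7


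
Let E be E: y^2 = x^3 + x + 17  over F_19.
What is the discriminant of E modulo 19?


4 a^3 + 27 b^2 = 4*1^3 + 27*17^2 = 4 + 7803 = 7807
Delta = -16 * (7807) = -124912
Delta mod 19 = 13

Delta = 13 (mod 19)


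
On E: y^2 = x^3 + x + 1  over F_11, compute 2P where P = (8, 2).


Doubling: s = (3 x1^2 + a) / (2 y1)
s = (3*8^2 + 1) / (2*2) mod 11 = 7
x3 = s^2 - 2 x1 mod 11 = 7^2 - 2*8 = 0
y3 = s (x1 - x3) - y1 mod 11 = 7 * (8 - 0) - 2 = 10

2P = (0, 10)


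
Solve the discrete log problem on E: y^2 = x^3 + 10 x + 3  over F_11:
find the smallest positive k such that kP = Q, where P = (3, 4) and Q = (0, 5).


Enumerate multiples of P until we hit Q = (0, 5):
  1P = (3, 4)
  2P = (8, 10)
  3P = (1, 5)
  4P = (10, 5)
  5P = (7, 8)
  6P = (2, 8)
  7P = (0, 6)
  8P = (6, 9)
  9P = (6, 2)
  10P = (0, 5)
Match found at i = 10.

k = 10


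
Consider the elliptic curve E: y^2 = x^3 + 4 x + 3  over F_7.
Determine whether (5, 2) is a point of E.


Check whether y^2 = x^3 + 4 x + 3 (mod 7) for (x, y) = (5, 2).
LHS: y^2 = 2^2 mod 7 = 4
RHS: x^3 + 4 x + 3 = 5^3 + 4*5 + 3 mod 7 = 1
LHS != RHS

No, not on the curve


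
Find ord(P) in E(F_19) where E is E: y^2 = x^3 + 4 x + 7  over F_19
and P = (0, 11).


Compute successive multiples of P until we hit O:
  1P = (0, 11)
  2P = (6, 0)
  3P = (0, 8)
  4P = O

ord(P) = 4


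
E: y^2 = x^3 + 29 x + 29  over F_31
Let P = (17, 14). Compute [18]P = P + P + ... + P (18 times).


k = 18 = 10010_2 (binary, LSB first: 01001)
Double-and-add from P = (17, 14):
  bit 0 = 0: acc unchanged = O
  bit 1 = 1: acc = O + (29, 5) = (29, 5)
  bit 2 = 0: acc unchanged = (29, 5)
  bit 3 = 0: acc unchanged = (29, 5)
  bit 4 = 1: acc = (29, 5) + (11, 6) = (11, 25)

18P = (11, 25)


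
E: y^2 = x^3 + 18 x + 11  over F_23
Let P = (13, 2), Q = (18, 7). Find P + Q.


P != Q, so use the chord formula.
s = (y2 - y1) / (x2 - x1) = (5) / (5) mod 23 = 1
x3 = s^2 - x1 - x2 mod 23 = 1^2 - 13 - 18 = 16
y3 = s (x1 - x3) - y1 mod 23 = 1 * (13 - 16) - 2 = 18

P + Q = (16, 18)


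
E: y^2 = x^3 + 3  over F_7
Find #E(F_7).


For each x in F_7, count y with y^2 = x^3 + 0 x + 3 mod 7:
  x = 1: RHS = 4, y in [2, 5]  -> 2 point(s)
  x = 2: RHS = 4, y in [2, 5]  -> 2 point(s)
  x = 3: RHS = 2, y in [3, 4]  -> 2 point(s)
  x = 4: RHS = 4, y in [2, 5]  -> 2 point(s)
  x = 5: RHS = 2, y in [3, 4]  -> 2 point(s)
  x = 6: RHS = 2, y in [3, 4]  -> 2 point(s)
Affine points: 12. Add the point at infinity: total = 13.

#E(F_7) = 13


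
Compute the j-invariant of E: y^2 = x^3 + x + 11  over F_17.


Delta = -16(4 a^3 + 27 b^2) mod 17 = 7
-1728 * (4 a)^3 = -1728 * (4*1)^3 mod 17 = 10
j = 10 * 7^(-1) mod 17 = 16

j = 16 (mod 17)


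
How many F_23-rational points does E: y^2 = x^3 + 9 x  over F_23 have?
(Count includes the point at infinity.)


For each x in F_23, count y with y^2 = x^3 + 9 x + 0 mod 23:
  x = 0: RHS = 0, y in [0]  -> 1 point(s)
  x = 2: RHS = 3, y in [7, 16]  -> 2 point(s)
  x = 3: RHS = 8, y in [10, 13]  -> 2 point(s)
  x = 4: RHS = 8, y in [10, 13]  -> 2 point(s)
  x = 5: RHS = 9, y in [3, 20]  -> 2 point(s)
  x = 8: RHS = 9, y in [3, 20]  -> 2 point(s)
  x = 10: RHS = 9, y in [3, 20]  -> 2 point(s)
  x = 11: RHS = 4, y in [2, 21]  -> 2 point(s)
  x = 14: RHS = 18, y in [8, 15]  -> 2 point(s)
  x = 16: RHS = 8, y in [10, 13]  -> 2 point(s)
  x = 17: RHS = 6, y in [11, 12]  -> 2 point(s)
  x = 22: RHS = 13, y in [6, 17]  -> 2 point(s)
Affine points: 23. Add the point at infinity: total = 24.

#E(F_23) = 24


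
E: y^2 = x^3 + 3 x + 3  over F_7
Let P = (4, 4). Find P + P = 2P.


Doubling: s = (3 x1^2 + a) / (2 y1)
s = (3*4^2 + 3) / (2*4) mod 7 = 2
x3 = s^2 - 2 x1 mod 7 = 2^2 - 2*4 = 3
y3 = s (x1 - x3) - y1 mod 7 = 2 * (4 - 3) - 4 = 5

2P = (3, 5)


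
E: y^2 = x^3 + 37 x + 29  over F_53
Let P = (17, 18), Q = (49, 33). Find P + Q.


P != Q, so use the chord formula.
s = (y2 - y1) / (x2 - x1) = (15) / (32) mod 53 = 22
x3 = s^2 - x1 - x2 mod 53 = 22^2 - 17 - 49 = 47
y3 = s (x1 - x3) - y1 mod 53 = 22 * (17 - 47) - 18 = 11

P + Q = (47, 11)


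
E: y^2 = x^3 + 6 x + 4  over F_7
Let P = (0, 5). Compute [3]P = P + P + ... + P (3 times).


k = 3 = 11_2 (binary, LSB first: 11)
Double-and-add from P = (0, 5):
  bit 0 = 1: acc = O + (0, 5) = (0, 5)
  bit 1 = 1: acc = (0, 5) + (4, 1) = (4, 6)

3P = (4, 6)


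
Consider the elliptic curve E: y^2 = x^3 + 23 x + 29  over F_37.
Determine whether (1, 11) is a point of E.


Check whether y^2 = x^3 + 23 x + 29 (mod 37) for (x, y) = (1, 11).
LHS: y^2 = 11^2 mod 37 = 10
RHS: x^3 + 23 x + 29 = 1^3 + 23*1 + 29 mod 37 = 16
LHS != RHS

No, not on the curve


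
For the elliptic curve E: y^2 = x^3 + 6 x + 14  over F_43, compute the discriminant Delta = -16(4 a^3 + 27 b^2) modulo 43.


4 a^3 + 27 b^2 = 4*6^3 + 27*14^2 = 864 + 5292 = 6156
Delta = -16 * (6156) = -98496
Delta mod 43 = 17

Delta = 17 (mod 43)


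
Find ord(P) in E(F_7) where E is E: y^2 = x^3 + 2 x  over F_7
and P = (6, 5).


Compute successive multiples of P until we hit O:
  1P = (6, 5)
  2P = (4, 3)
  3P = (5, 3)
  4P = (0, 0)
  5P = (5, 4)
  6P = (4, 4)
  7P = (6, 2)
  8P = O

ord(P) = 8


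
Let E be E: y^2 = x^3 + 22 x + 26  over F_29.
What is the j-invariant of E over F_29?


Delta = -16(4 a^3 + 27 b^2) mod 29 = 26
-1728 * (4 a)^3 = -1728 * (4*22)^3 mod 29 = 12
j = 12 * 26^(-1) mod 29 = 25

j = 25 (mod 29)


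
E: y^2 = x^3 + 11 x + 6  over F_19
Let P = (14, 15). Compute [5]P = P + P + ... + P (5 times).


k = 5 = 101_2 (binary, LSB first: 101)
Double-and-add from P = (14, 15):
  bit 0 = 1: acc = O + (14, 15) = (14, 15)
  bit 1 = 0: acc unchanged = (14, 15)
  bit 2 = 1: acc = (14, 15) + (8, 13) = (14, 4)

5P = (14, 4)


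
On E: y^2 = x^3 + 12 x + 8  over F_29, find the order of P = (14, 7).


Compute successive multiples of P until we hit O:
  1P = (14, 7)
  2P = (6, 21)
  3P = (3, 10)
  4P = (8, 23)
  5P = (27, 18)
  6P = (16, 27)
  7P = (12, 13)
  8P = (12, 16)
  ... (continuing to 15P)
  15P = O

ord(P) = 15


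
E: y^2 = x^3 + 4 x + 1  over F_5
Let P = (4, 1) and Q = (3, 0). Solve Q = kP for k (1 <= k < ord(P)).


Enumerate multiples of P until we hit Q = (3, 0):
  1P = (4, 1)
  2P = (3, 0)
Match found at i = 2.

k = 2


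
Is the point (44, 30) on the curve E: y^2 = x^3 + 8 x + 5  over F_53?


Check whether y^2 = x^3 + 8 x + 5 (mod 53) for (x, y) = (44, 30).
LHS: y^2 = 30^2 mod 53 = 52
RHS: x^3 + 8 x + 5 = 44^3 + 8*44 + 5 mod 53 = 52
LHS = RHS

Yes, on the curve


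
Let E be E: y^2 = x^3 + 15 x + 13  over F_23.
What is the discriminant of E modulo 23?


4 a^3 + 27 b^2 = 4*15^3 + 27*13^2 = 13500 + 4563 = 18063
Delta = -16 * (18063) = -289008
Delta mod 23 = 10

Delta = 10 (mod 23)


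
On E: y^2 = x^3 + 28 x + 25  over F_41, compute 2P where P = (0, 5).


Doubling: s = (3 x1^2 + a) / (2 y1)
s = (3*0^2 + 28) / (2*5) mod 41 = 11
x3 = s^2 - 2 x1 mod 41 = 11^2 - 2*0 = 39
y3 = s (x1 - x3) - y1 mod 41 = 11 * (0 - 39) - 5 = 17

2P = (39, 17)


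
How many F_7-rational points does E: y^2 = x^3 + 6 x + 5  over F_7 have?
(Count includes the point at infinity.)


For each x in F_7, count y with y^2 = x^3 + 6 x + 5 mod 7:
  x = 2: RHS = 4, y in [2, 5]  -> 2 point(s)
  x = 3: RHS = 1, y in [1, 6]  -> 2 point(s)
  x = 4: RHS = 2, y in [3, 4]  -> 2 point(s)
Affine points: 6. Add the point at infinity: total = 7.

#E(F_7) = 7


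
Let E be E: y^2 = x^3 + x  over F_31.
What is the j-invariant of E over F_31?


Delta = -16(4 a^3 + 27 b^2) mod 31 = 29
-1728 * (4 a)^3 = -1728 * (4*1)^3 mod 31 = 16
j = 16 * 29^(-1) mod 31 = 23

j = 23 (mod 31)


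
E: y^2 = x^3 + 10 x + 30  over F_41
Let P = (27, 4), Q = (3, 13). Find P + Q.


P != Q, so use the chord formula.
s = (y2 - y1) / (x2 - x1) = (9) / (17) mod 41 = 15
x3 = s^2 - x1 - x2 mod 41 = 15^2 - 27 - 3 = 31
y3 = s (x1 - x3) - y1 mod 41 = 15 * (27 - 31) - 4 = 18

P + Q = (31, 18)


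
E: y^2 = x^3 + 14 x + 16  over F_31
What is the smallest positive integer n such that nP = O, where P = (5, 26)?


Compute successive multiples of P until we hit O:
  1P = (5, 26)
  2P = (10, 3)
  3P = (26, 21)
  4P = (8, 19)
  5P = (20, 9)
  6P = (15, 6)
  7P = (15, 25)
  8P = (20, 22)
  ... (continuing to 13P)
  13P = O

ord(P) = 13


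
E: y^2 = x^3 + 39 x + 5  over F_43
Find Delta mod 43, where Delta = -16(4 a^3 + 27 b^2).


4 a^3 + 27 b^2 = 4*39^3 + 27*5^2 = 237276 + 675 = 237951
Delta = -16 * (237951) = -3807216
Delta mod 43 = 4

Delta = 4 (mod 43)


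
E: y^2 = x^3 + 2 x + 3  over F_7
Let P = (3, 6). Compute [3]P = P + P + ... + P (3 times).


k = 3 = 11_2 (binary, LSB first: 11)
Double-and-add from P = (3, 6):
  bit 0 = 1: acc = O + (3, 6) = (3, 6)
  bit 1 = 1: acc = (3, 6) + (3, 1) = O

3P = O


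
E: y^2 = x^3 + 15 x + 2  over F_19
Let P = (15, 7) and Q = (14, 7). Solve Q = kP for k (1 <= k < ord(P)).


Enumerate multiples of P until we hit Q = (14, 7):
  1P = (15, 7)
  2P = (14, 7)
Match found at i = 2.

k = 2


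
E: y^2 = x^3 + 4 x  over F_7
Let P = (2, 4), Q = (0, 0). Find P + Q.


P != Q, so use the chord formula.
s = (y2 - y1) / (x2 - x1) = (3) / (5) mod 7 = 2
x3 = s^2 - x1 - x2 mod 7 = 2^2 - 2 - 0 = 2
y3 = s (x1 - x3) - y1 mod 7 = 2 * (2 - 2) - 4 = 3

P + Q = (2, 3)


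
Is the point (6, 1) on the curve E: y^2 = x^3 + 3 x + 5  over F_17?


Check whether y^2 = x^3 + 3 x + 5 (mod 17) for (x, y) = (6, 1).
LHS: y^2 = 1^2 mod 17 = 1
RHS: x^3 + 3 x + 5 = 6^3 + 3*6 + 5 mod 17 = 1
LHS = RHS

Yes, on the curve


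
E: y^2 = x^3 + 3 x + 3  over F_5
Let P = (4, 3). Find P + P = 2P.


Doubling: s = (3 x1^2 + a) / (2 y1)
s = (3*4^2 + 3) / (2*3) mod 5 = 1
x3 = s^2 - 2 x1 mod 5 = 1^2 - 2*4 = 3
y3 = s (x1 - x3) - y1 mod 5 = 1 * (4 - 3) - 3 = 3

2P = (3, 3)


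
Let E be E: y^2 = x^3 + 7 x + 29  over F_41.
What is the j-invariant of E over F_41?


Delta = -16(4 a^3 + 27 b^2) mod 41 = 13
-1728 * (4 a)^3 = -1728 * (4*7)^3 mod 41 = 21
j = 21 * 13^(-1) mod 41 = 30

j = 30 (mod 41)


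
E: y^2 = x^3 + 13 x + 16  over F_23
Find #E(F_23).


For each x in F_23, count y with y^2 = x^3 + 13 x + 16 mod 23:
  x = 0: RHS = 16, y in [4, 19]  -> 2 point(s)
  x = 2: RHS = 4, y in [2, 21]  -> 2 point(s)
  x = 3: RHS = 13, y in [6, 17]  -> 2 point(s)
  x = 7: RHS = 13, y in [6, 17]  -> 2 point(s)
  x = 11: RHS = 18, y in [8, 15]  -> 2 point(s)
  x = 13: RHS = 13, y in [6, 17]  -> 2 point(s)
  x = 22: RHS = 2, y in [5, 18]  -> 2 point(s)
Affine points: 14. Add the point at infinity: total = 15.

#E(F_23) = 15


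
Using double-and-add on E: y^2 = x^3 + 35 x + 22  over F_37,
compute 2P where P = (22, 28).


k = 2 = 10_2 (binary, LSB first: 01)
Double-and-add from P = (22, 28):
  bit 0 = 0: acc unchanged = O
  bit 1 = 1: acc = O + (4, 2) = (4, 2)

2P = (4, 2)


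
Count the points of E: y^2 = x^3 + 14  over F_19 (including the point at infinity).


For each x in F_19, count y with y^2 = x^3 + 0 x + 14 mod 19:
  x = 5: RHS = 6, y in [5, 14]  -> 2 point(s)
  x = 10: RHS = 7, y in [8, 11]  -> 2 point(s)
  x = 13: RHS = 7, y in [8, 11]  -> 2 point(s)
  x = 15: RHS = 7, y in [8, 11]  -> 2 point(s)
  x = 16: RHS = 6, y in [5, 14]  -> 2 point(s)
  x = 17: RHS = 6, y in [5, 14]  -> 2 point(s)
Affine points: 12. Add the point at infinity: total = 13.

#E(F_19) = 13


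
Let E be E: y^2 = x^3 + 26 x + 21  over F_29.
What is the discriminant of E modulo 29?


4 a^3 + 27 b^2 = 4*26^3 + 27*21^2 = 70304 + 11907 = 82211
Delta = -16 * (82211) = -1315376
Delta mod 29 = 6

Delta = 6 (mod 29)


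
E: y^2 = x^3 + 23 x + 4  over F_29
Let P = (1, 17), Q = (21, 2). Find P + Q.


P != Q, so use the chord formula.
s = (y2 - y1) / (x2 - x1) = (14) / (20) mod 29 = 21
x3 = s^2 - x1 - x2 mod 29 = 21^2 - 1 - 21 = 13
y3 = s (x1 - x3) - y1 mod 29 = 21 * (1 - 13) - 17 = 21

P + Q = (13, 21)


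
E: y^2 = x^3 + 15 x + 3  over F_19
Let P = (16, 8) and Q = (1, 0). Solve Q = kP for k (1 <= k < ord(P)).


Enumerate multiples of P until we hit Q = (1, 0):
  1P = (16, 8)
  2P = (12, 12)
  3P = (11, 6)
  4P = (18, 14)
  5P = (13, 1)
  6P = (6, 9)
  7P = (1, 0)
Match found at i = 7.

k = 7


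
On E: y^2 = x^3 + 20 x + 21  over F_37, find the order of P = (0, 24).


Compute successive multiples of P until we hit O:
  1P = (0, 24)
  2P = (3, 21)
  3P = (35, 11)
  4P = (35, 26)
  5P = (3, 16)
  6P = (0, 13)
  7P = O

ord(P) = 7


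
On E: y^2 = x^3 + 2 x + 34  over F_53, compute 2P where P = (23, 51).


Doubling: s = (3 x1^2 + a) / (2 y1)
s = (3*23^2 + 2) / (2*51) mod 53 = 40
x3 = s^2 - 2 x1 mod 53 = 40^2 - 2*23 = 17
y3 = s (x1 - x3) - y1 mod 53 = 40 * (23 - 17) - 51 = 30

2P = (17, 30)


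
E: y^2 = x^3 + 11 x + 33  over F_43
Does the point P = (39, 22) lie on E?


Check whether y^2 = x^3 + 11 x + 33 (mod 43) for (x, y) = (39, 22).
LHS: y^2 = 22^2 mod 43 = 11
RHS: x^3 + 11 x + 33 = 39^3 + 11*39 + 33 mod 43 = 11
LHS = RHS

Yes, on the curve


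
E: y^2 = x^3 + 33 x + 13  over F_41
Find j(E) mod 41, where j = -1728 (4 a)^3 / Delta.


Delta = -16(4 a^3 + 27 b^2) mod 41 = 22
-1728 * (4 a)^3 = -1728 * (4*33)^3 mod 41 = 13
j = 13 * 22^(-1) mod 41 = 36

j = 36 (mod 41)


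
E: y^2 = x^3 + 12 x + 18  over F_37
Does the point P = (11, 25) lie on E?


Check whether y^2 = x^3 + 12 x + 18 (mod 37) for (x, y) = (11, 25).
LHS: y^2 = 25^2 mod 37 = 33
RHS: x^3 + 12 x + 18 = 11^3 + 12*11 + 18 mod 37 = 1
LHS != RHS

No, not on the curve


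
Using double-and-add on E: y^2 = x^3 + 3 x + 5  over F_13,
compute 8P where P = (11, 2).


k = 8 = 1000_2 (binary, LSB first: 0001)
Double-and-add from P = (11, 2):
  bit 0 = 0: acc unchanged = O
  bit 1 = 0: acc unchanged = O
  bit 2 = 0: acc unchanged = O
  bit 3 = 1: acc = O + (11, 11) = (11, 11)

8P = (11, 11)


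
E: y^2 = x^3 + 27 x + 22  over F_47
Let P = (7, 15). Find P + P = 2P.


Doubling: s = (3 x1^2 + a) / (2 y1)
s = (3*7^2 + 27) / (2*15) mod 47 = 34
x3 = s^2 - 2 x1 mod 47 = 34^2 - 2*7 = 14
y3 = s (x1 - x3) - y1 mod 47 = 34 * (7 - 14) - 15 = 29

2P = (14, 29)


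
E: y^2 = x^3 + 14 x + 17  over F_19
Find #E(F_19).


For each x in F_19, count y with y^2 = x^3 + 14 x + 17 mod 19:
  x = 0: RHS = 17, y in [6, 13]  -> 2 point(s)
  x = 4: RHS = 4, y in [2, 17]  -> 2 point(s)
  x = 9: RHS = 17, y in [6, 13]  -> 2 point(s)
  x = 10: RHS = 17, y in [6, 13]  -> 2 point(s)
  x = 11: RHS = 1, y in [1, 18]  -> 2 point(s)
  x = 15: RHS = 11, y in [7, 12]  -> 2 point(s)
  x = 16: RHS = 5, y in [9, 10]  -> 2 point(s)
  x = 17: RHS = 0, y in [0]  -> 1 point(s)
Affine points: 15. Add the point at infinity: total = 16.

#E(F_19) = 16


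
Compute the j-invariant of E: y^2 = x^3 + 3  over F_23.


Delta = -16(4 a^3 + 27 b^2) mod 23 = 22
-1728 * (4 a)^3 = -1728 * (4*0)^3 mod 23 = 0
j = 0 * 22^(-1) mod 23 = 0

j = 0 (mod 23)


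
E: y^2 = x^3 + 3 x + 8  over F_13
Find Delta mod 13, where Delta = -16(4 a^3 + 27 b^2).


4 a^3 + 27 b^2 = 4*3^3 + 27*8^2 = 108 + 1728 = 1836
Delta = -16 * (1836) = -29376
Delta mod 13 = 4

Delta = 4 (mod 13)


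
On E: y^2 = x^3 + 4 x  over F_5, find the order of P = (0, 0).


Compute successive multiples of P until we hit O:
  1P = (0, 0)
  2P = O

ord(P) = 2


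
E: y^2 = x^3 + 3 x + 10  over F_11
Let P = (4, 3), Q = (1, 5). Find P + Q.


P != Q, so use the chord formula.
s = (y2 - y1) / (x2 - x1) = (2) / (8) mod 11 = 3
x3 = s^2 - x1 - x2 mod 11 = 3^2 - 4 - 1 = 4
y3 = s (x1 - x3) - y1 mod 11 = 3 * (4 - 4) - 3 = 8

P + Q = (4, 8)


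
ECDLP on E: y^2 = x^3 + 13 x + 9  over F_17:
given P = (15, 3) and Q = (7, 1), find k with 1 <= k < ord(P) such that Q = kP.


Enumerate multiples of P until we hit Q = (7, 1):
  1P = (15, 3)
  2P = (2, 3)
  3P = (0, 14)
  4P = (11, 2)
  5P = (7, 16)
  6P = (8, 9)
  7P = (10, 0)
  8P = (8, 8)
  9P = (7, 1)
Match found at i = 9.

k = 9


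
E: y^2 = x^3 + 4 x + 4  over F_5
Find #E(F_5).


For each x in F_5, count y with y^2 = x^3 + 4 x + 4 mod 5:
  x = 0: RHS = 4, y in [2, 3]  -> 2 point(s)
  x = 1: RHS = 4, y in [2, 3]  -> 2 point(s)
  x = 2: RHS = 0, y in [0]  -> 1 point(s)
  x = 4: RHS = 4, y in [2, 3]  -> 2 point(s)
Affine points: 7. Add the point at infinity: total = 8.

#E(F_5) = 8


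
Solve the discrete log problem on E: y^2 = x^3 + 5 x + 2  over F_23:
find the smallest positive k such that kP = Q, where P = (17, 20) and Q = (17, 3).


Enumerate multiples of P until we hit Q = (17, 3):
  1P = (17, 20)
  2P = (7, 14)
  3P = (15, 18)
  4P = (15, 5)
  5P = (7, 9)
  6P = (17, 3)
Match found at i = 6.

k = 6


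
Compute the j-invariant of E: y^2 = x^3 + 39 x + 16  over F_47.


Delta = -16(4 a^3 + 27 b^2) mod 47 = 8
-1728 * (4 a)^3 = -1728 * (4*39)^3 mod 47 = 42
j = 42 * 8^(-1) mod 47 = 17

j = 17 (mod 47)


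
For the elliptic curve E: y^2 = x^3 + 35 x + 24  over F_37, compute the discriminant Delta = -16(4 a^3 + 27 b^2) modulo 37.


4 a^3 + 27 b^2 = 4*35^3 + 27*24^2 = 171500 + 15552 = 187052
Delta = -16 * (187052) = -2992832
Delta mod 37 = 24

Delta = 24 (mod 37)


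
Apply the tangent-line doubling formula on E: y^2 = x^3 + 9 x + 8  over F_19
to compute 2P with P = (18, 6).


Doubling: s = (3 x1^2 + a) / (2 y1)
s = (3*18^2 + 9) / (2*6) mod 19 = 1
x3 = s^2 - 2 x1 mod 19 = 1^2 - 2*18 = 3
y3 = s (x1 - x3) - y1 mod 19 = 1 * (18 - 3) - 6 = 9

2P = (3, 9)


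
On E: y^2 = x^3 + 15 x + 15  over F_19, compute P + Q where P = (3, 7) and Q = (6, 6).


P != Q, so use the chord formula.
s = (y2 - y1) / (x2 - x1) = (18) / (3) mod 19 = 6
x3 = s^2 - x1 - x2 mod 19 = 6^2 - 3 - 6 = 8
y3 = s (x1 - x3) - y1 mod 19 = 6 * (3 - 8) - 7 = 1

P + Q = (8, 1)


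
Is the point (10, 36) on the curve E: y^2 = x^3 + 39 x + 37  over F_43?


Check whether y^2 = x^3 + 39 x + 37 (mod 43) for (x, y) = (10, 36).
LHS: y^2 = 36^2 mod 43 = 6
RHS: x^3 + 39 x + 37 = 10^3 + 39*10 + 37 mod 43 = 8
LHS != RHS

No, not on the curve


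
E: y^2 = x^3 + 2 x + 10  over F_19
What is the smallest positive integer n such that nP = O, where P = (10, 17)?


Compute successive multiples of P until we hit O:
  1P = (10, 17)
  2P = (4, 5)
  3P = (9, 4)
  4P = (17, 6)
  5P = (3, 10)
  6P = (7, 5)
  7P = (18, 8)
  8P = (8, 14)
  ... (continuing to 17P)
  17P = O

ord(P) = 17


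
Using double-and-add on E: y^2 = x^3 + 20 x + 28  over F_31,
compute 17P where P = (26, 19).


k = 17 = 10001_2 (binary, LSB first: 10001)
Double-and-add from P = (26, 19):
  bit 0 = 1: acc = O + (26, 19) = (26, 19)
  bit 1 = 0: acc unchanged = (26, 19)
  bit 2 = 0: acc unchanged = (26, 19)
  bit 3 = 0: acc unchanged = (26, 19)
  bit 4 = 1: acc = (26, 19) + (25, 23) = (27, 16)

17P = (27, 16)


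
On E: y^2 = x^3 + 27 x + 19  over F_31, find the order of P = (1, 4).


Compute successive multiples of P until we hit O:
  1P = (1, 4)
  2P = (14, 17)
  3P = (17, 11)
  4P = (23, 29)
  5P = (4, 25)
  6P = (13, 5)
  7P = (0, 9)
  8P = (24, 18)
  ... (continuing to 40P)
  40P = O

ord(P) = 40


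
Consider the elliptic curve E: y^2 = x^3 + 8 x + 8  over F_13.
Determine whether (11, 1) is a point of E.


Check whether y^2 = x^3 + 8 x + 8 (mod 13) for (x, y) = (11, 1).
LHS: y^2 = 1^2 mod 13 = 1
RHS: x^3 + 8 x + 8 = 11^3 + 8*11 + 8 mod 13 = 10
LHS != RHS

No, not on the curve


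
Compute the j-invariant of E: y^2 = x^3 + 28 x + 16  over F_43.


Delta = -16(4 a^3 + 27 b^2) mod 43 = 15
-1728 * (4 a)^3 = -1728 * (4*28)^3 mod 43 = 2
j = 2 * 15^(-1) mod 43 = 3

j = 3 (mod 43)


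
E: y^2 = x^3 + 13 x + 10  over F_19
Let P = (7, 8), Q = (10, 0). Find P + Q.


P != Q, so use the chord formula.
s = (y2 - y1) / (x2 - x1) = (11) / (3) mod 19 = 10
x3 = s^2 - x1 - x2 mod 19 = 10^2 - 7 - 10 = 7
y3 = s (x1 - x3) - y1 mod 19 = 10 * (7 - 7) - 8 = 11

P + Q = (7, 11)


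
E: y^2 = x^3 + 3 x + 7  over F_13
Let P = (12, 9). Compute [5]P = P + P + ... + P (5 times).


k = 5 = 101_2 (binary, LSB first: 101)
Double-and-add from P = (12, 9):
  bit 0 = 1: acc = O + (12, 9) = (12, 9)
  bit 1 = 0: acc unchanged = (12, 9)
  bit 2 = 1: acc = (12, 9) + (3, 11) = (8, 6)

5P = (8, 6)


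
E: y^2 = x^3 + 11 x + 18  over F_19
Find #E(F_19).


For each x in F_19, count y with y^2 = x^3 + 11 x + 18 mod 19:
  x = 1: RHS = 11, y in [7, 12]  -> 2 point(s)
  x = 7: RHS = 1, y in [1, 18]  -> 2 point(s)
  x = 10: RHS = 7, y in [8, 11]  -> 2 point(s)
  x = 11: RHS = 7, y in [8, 11]  -> 2 point(s)
  x = 12: RHS = 16, y in [4, 15]  -> 2 point(s)
  x = 14: RHS = 9, y in [3, 16]  -> 2 point(s)
  x = 15: RHS = 5, y in [9, 10]  -> 2 point(s)
  x = 17: RHS = 7, y in [8, 11]  -> 2 point(s)
  x = 18: RHS = 6, y in [5, 14]  -> 2 point(s)
Affine points: 18. Add the point at infinity: total = 19.

#E(F_19) = 19


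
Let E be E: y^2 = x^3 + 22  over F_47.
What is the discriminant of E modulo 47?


4 a^3 + 27 b^2 = 4*0^3 + 27*22^2 = 0 + 13068 = 13068
Delta = -16 * (13068) = -209088
Delta mod 47 = 15

Delta = 15 (mod 47)


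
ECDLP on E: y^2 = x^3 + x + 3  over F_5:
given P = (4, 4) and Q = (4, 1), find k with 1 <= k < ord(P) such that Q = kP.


Enumerate multiples of P until we hit Q = (4, 1):
  1P = (4, 4)
  2P = (1, 0)
  3P = (4, 1)
Match found at i = 3.

k = 3


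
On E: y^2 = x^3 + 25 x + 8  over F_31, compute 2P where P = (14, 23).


Doubling: s = (3 x1^2 + a) / (2 y1)
s = (3*14^2 + 25) / (2*23) mod 31 = 14
x3 = s^2 - 2 x1 mod 31 = 14^2 - 2*14 = 13
y3 = s (x1 - x3) - y1 mod 31 = 14 * (14 - 13) - 23 = 22

2P = (13, 22)


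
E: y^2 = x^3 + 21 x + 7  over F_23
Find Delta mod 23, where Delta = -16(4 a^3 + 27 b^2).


4 a^3 + 27 b^2 = 4*21^3 + 27*7^2 = 37044 + 1323 = 38367
Delta = -16 * (38367) = -613872
Delta mod 23 = 21

Delta = 21 (mod 23)


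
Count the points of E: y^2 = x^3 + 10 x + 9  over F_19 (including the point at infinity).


For each x in F_19, count y with y^2 = x^3 + 10 x + 9 mod 19:
  x = 0: RHS = 9, y in [3, 16]  -> 2 point(s)
  x = 1: RHS = 1, y in [1, 18]  -> 2 point(s)
  x = 3: RHS = 9, y in [3, 16]  -> 2 point(s)
  x = 6: RHS = 0, y in [0]  -> 1 point(s)
  x = 7: RHS = 4, y in [2, 17]  -> 2 point(s)
  x = 9: RHS = 11, y in [7, 12]  -> 2 point(s)
  x = 10: RHS = 7, y in [8, 11]  -> 2 point(s)
  x = 11: RHS = 6, y in [5, 14]  -> 2 point(s)
  x = 14: RHS = 5, y in [9, 10]  -> 2 point(s)
  x = 15: RHS = 0, y in [0]  -> 1 point(s)
  x = 16: RHS = 9, y in [3, 16]  -> 2 point(s)
  x = 17: RHS = 0, y in [0]  -> 1 point(s)
  x = 18: RHS = 17, y in [6, 13]  -> 2 point(s)
Affine points: 23. Add the point at infinity: total = 24.

#E(F_19) = 24


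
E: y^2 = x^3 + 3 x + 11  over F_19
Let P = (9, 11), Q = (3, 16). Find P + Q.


P != Q, so use the chord formula.
s = (y2 - y1) / (x2 - x1) = (5) / (13) mod 19 = 15
x3 = s^2 - x1 - x2 mod 19 = 15^2 - 9 - 3 = 4
y3 = s (x1 - x3) - y1 mod 19 = 15 * (9 - 4) - 11 = 7

P + Q = (4, 7)


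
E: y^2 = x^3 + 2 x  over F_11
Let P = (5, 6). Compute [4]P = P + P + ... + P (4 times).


k = 4 = 100_2 (binary, LSB first: 001)
Double-and-add from P = (5, 6):
  bit 0 = 0: acc unchanged = O
  bit 1 = 0: acc unchanged = O
  bit 2 = 1: acc = O + (1, 6) = (1, 6)

4P = (1, 6)


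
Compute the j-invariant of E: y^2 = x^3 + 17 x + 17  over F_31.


Delta = -16(4 a^3 + 27 b^2) mod 31 = 21
-1728 * (4 a)^3 = -1728 * (4*17)^3 mod 31 = 23
j = 23 * 21^(-1) mod 31 = 7

j = 7 (mod 31)


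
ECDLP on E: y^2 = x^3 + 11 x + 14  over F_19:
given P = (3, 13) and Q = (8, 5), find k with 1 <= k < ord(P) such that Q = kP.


Enumerate multiples of P until we hit Q = (8, 5):
  1P = (3, 13)
  2P = (13, 6)
  3P = (9, 14)
  4P = (16, 7)
  5P = (1, 8)
  6P = (7, 15)
  7P = (14, 10)
  8P = (6, 12)
  9P = (8, 14)
  10P = (5, 17)
  11P = (15, 1)
  12P = (2, 5)
  13P = (2, 14)
  14P = (15, 18)
  15P = (5, 2)
  16P = (8, 5)
Match found at i = 16.

k = 16


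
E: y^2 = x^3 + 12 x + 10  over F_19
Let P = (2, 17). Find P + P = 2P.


Doubling: s = (3 x1^2 + a) / (2 y1)
s = (3*2^2 + 12) / (2*17) mod 19 = 13
x3 = s^2 - 2 x1 mod 19 = 13^2 - 2*2 = 13
y3 = s (x1 - x3) - y1 mod 19 = 13 * (2 - 13) - 17 = 11

2P = (13, 11)


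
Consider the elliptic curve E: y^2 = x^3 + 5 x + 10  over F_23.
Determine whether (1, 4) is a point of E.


Check whether y^2 = x^3 + 5 x + 10 (mod 23) for (x, y) = (1, 4).
LHS: y^2 = 4^2 mod 23 = 16
RHS: x^3 + 5 x + 10 = 1^3 + 5*1 + 10 mod 23 = 16
LHS = RHS

Yes, on the curve


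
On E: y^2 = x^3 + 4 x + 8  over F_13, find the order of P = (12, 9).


Compute successive multiples of P until we hit O:
  1P = (12, 9)
  2P = (5, 6)
  3P = (6, 1)
  4P = (4, 6)
  5P = (1, 0)
  6P = (4, 7)
  7P = (6, 12)
  8P = (5, 7)
  ... (continuing to 10P)
  10P = O

ord(P) = 10
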